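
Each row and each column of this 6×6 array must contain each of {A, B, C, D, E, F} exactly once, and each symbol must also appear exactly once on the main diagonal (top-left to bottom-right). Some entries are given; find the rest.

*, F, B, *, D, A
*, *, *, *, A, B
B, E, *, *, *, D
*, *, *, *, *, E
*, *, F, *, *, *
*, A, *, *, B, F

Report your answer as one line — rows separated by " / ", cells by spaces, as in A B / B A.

Cell (r5,c6): row 5 has {F}; column 6 has {A,B,D,E,F} → C.
Cell (r5,c5): row 5 has {C,F}; column 5 has {A,B,D}; the diagonal has {F} → E.
Cell (r1,c1): row 1 has {A,B,D,F}; column 1 has {B}; the diagonal has {E,F} → C.
Cell (r1,c4): row 1 has {A,B,C,D,F}; column 4 is empty so far → E.
Cell (r2,c2): row 2 has {A,B}; column 2 has {A,E,F}; the diagonal has {C,E,F} → D.
Cell (r3,c3): row 3 has {B,D,E}; column 3 has {B,F}; the diagonal has {C,D,E,F} → A.
Cell (r4,c4): row 4 has {E}; column 4 has {E}; the diagonal has {A,C,D,E,F} → B.
Cell (r5,c2): row 5 has {C,E,F}; column 2 has {A,D,E,F} → B.
Cell (r4,c2): row 4 has {B,E}; column 2 has {A,B,D,E,F} → C.
Cell (r4,c3): row 4 has {B,C,E}; column 3 has {A,B,F} → D.
Cell (r4,c5): row 4 has {B,C,D,E}; column 5 has {A,B,D,E} → F.
Cell (r3,c5): row 3 has {A,B,D,E}; column 5 has {A,B,D,E,F} → C.
Cell (r4,c1): row 4 has {B,C,D,E,F}; column 1 has {B,C} → A.
Cell (r5,c1): row 5 has {B,C,E,F}; column 1 has {A,B,C} → D.
Cell (r5,c4): row 5 has {B,C,D,E,F}; column 4 has {B,E} → A.
Cell (r6,c1): row 6 has {A,B,F}; column 1 has {A,B,C,D} → E.
Cell (r6,c3): row 6 has {A,B,E,F}; column 3 has {A,B,D,F} → C.
Cell (r6,c4): row 6 has {A,B,C,E,F}; column 4 has {A,B,E} → D.
Cell (r2,c1): row 2 has {A,B,D}; column 1 has {A,B,C,D,E} → F.
Cell (r2,c3): row 2 has {A,B,D,F}; column 3 has {A,B,C,D,F} → E.
Cell (r2,c4): row 2 has {A,B,D,E,F}; column 4 has {A,B,D,E} → C.
Cell (r3,c4): row 3 has {A,B,C,D,E}; column 4 has {A,B,C,D,E} → F.

C F B E D A / F D E C A B / B E A F C D / A C D B F E / D B F A E C / E A C D B F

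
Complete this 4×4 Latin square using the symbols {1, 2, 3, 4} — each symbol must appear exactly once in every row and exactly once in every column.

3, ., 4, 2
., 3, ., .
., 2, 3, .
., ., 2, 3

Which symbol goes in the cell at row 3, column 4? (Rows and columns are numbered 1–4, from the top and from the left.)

Cell (r1,c2): row 1 has {2,3,4}; column 2 has {2,3} → 1.
Cell (r2,c3): row 2 has {3}; column 3 has {2,3,4} → 1.
Cell (r2,c4): row 2 has {1,3}; column 4 has {2,3} → 4.
Cell (r3,c4): row 3 has {2,3}; column 4 has {2,3,4} → 1.

1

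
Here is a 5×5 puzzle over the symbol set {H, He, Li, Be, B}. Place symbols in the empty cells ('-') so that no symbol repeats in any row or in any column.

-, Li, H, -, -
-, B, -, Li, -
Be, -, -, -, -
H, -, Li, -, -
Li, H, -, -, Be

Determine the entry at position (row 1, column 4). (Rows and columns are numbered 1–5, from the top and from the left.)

Be

(r2,c1) = He
(r2,c3) = Be
(r2,c5) = H
(r3,c2) = He
(r3,c3) = B
(r3,c4) = H
(r3,c5) = Li
(r4,c2) = Be
(r5,c3) = He
(r5,c4) = B
(r1,c1) = B
(r1,c5) = He
(r4,c4) = He
(r4,c5) = B
(r1,c4) = Be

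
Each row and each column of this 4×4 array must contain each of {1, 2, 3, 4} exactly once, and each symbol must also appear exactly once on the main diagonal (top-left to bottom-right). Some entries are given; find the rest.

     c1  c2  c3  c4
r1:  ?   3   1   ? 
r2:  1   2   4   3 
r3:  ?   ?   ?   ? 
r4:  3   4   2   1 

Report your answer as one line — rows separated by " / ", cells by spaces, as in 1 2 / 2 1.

4 3 1 2 / 1 2 4 3 / 2 1 3 4 / 3 4 2 1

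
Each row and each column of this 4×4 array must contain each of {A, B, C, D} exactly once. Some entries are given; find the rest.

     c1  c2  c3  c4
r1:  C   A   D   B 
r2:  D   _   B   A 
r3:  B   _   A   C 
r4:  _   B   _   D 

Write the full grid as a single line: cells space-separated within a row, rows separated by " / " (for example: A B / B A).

C A D B / D C B A / B D A C / A B C D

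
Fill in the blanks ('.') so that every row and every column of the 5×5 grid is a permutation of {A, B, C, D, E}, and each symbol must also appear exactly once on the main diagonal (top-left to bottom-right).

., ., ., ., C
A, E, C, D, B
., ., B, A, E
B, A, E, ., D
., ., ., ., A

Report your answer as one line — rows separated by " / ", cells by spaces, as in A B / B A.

D B A E C / A E C D B / C D B A E / B A E C D / E C D B A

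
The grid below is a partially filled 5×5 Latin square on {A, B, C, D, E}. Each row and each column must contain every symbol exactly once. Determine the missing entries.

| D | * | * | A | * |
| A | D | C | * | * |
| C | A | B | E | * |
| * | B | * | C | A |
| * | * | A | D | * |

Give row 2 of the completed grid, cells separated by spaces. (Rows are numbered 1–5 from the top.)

A D C B E

(r1,c3) = E
(r2,c4) = B
(r2,c5) = E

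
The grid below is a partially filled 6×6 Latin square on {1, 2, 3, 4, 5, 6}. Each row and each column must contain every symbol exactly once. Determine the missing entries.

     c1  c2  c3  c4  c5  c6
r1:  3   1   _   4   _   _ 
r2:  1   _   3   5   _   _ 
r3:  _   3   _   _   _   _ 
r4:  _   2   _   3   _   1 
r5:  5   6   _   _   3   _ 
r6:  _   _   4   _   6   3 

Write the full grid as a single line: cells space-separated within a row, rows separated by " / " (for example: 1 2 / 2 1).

3 1 6 4 5 2 / 1 4 3 5 2 6 / 4 3 2 6 1 5 / 6 2 5 3 4 1 / 5 6 1 2 3 4 / 2 5 4 1 6 3

Cell (r2,c2): row 2 has {1,3,5}; column 2 has {1,2,3,6} → 4.
Cell (r2,c5): row 2 has {1,3,4,5}; column 5 has {3,6} → 2.
Cell (r2,c6): row 2 has {1,2,3,4,5}; column 6 has {1,3} → 6.
Cell (r6,c1): row 6 has {3,4,6}; column 1 has {1,3,5} → 2.
Cell (r6,c2): row 6 has {2,3,4,6}; column 2 has {1,2,3,4,6} → 5.
Cell (r6,c4): row 6 has {2,3,4,5,6}; column 4 has {3,4,5} → 1.
Cell (r1,c5): row 1 has {1,3,4}; column 5 has {2,3,6} → 5.
Cell (r1,c6): row 1 has {1,3,4,5}; column 6 has {1,3,6} → 2.
Cell (r4,c5): row 4 has {1,2,3}; column 5 has {2,3,5,6} → 4.
Cell (r5,c4): row 5 has {3,5,6}; column 4 has {1,3,4,5} → 2.
Cell (r5,c6): row 5 has {2,3,5,6}; column 6 has {1,2,3,6} → 4.
Cell (r1,c3): row 1 has {1,2,3,4,5}; column 3 has {3,4} → 6.
Cell (r3,c4): row 3 has {3}; column 4 has {1,2,3,4,5} → 6.
Cell (r3,c5): row 3 has {3,6}; column 5 has {2,3,4,5,6} → 1.
Cell (r3,c6): row 3 has {1,3,6}; column 6 has {1,2,3,4,6} → 5.
Cell (r4,c1): row 4 has {1,2,3,4}; column 1 has {1,2,3,5} → 6.
Cell (r4,c3): row 4 has {1,2,3,4,6}; column 3 has {3,4,6} → 5.
Cell (r5,c3): row 5 has {2,3,4,5,6}; column 3 has {3,4,5,6} → 1.
Cell (r3,c1): row 3 has {1,3,5,6}; column 1 has {1,2,3,5,6} → 4.
Cell (r3,c3): row 3 has {1,3,4,5,6}; column 3 has {1,3,4,5,6} → 2.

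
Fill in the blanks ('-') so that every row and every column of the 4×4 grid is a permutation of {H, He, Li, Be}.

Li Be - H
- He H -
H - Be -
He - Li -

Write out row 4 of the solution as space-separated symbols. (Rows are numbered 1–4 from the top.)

(r1,c3) = He
(r2,c1) = Be
(r2,c4) = Li
(r3,c2) = Li
(r3,c4) = He
(r4,c2) = H
(r4,c4) = Be

He H Li Be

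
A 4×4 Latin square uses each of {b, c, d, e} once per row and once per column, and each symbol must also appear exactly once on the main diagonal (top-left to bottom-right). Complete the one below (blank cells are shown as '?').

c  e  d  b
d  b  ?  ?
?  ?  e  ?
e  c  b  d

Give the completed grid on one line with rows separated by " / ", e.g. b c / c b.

c e d b / d b c e / b d e c / e c b d

(r2,c3) = c
(r2,c4) = e
(r3,c1) = b
(r3,c2) = d
(r3,c4) = c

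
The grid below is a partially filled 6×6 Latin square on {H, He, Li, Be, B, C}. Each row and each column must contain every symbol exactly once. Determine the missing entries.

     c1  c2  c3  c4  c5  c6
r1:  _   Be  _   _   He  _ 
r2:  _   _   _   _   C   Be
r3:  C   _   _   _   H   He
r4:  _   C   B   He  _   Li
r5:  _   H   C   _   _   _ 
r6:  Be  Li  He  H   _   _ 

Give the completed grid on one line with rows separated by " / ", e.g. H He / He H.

B Be Li C He H / Li He H B C Be / C B Be Li H He / H C B He Be Li / He H C Be Li B / Be Li He H B C

Cell (r3,c2): row 3 has {H,He,C}; column 2 has {H,Li,Be,C} → B.
Cell (r4,c1): row 4 has {He,Li,B,C}; column 1 has {Be,C} → H.
Cell (r4,c5): row 4 has {H,He,Li,B,C}; column 5 has {H,He,C} → Be.
Cell (r5,c6): row 5 has {H,C}; column 6 has {He,Li,Be} → B.
Cell (r6,c5): row 6 has {H,He,Li,Be}; column 5 has {H,He,Be,C} → B.
Cell (r6,c6): row 6 has {H,He,Li,Be,B}; column 6 has {He,Li,Be,B} → C.
Cell (r1,c6): row 1 has {He,Be}; column 6 has {He,Li,Be,B,C} → H.
Cell (r2,c2): row 2 has {Be,C}; column 2 has {H,Li,Be,B,C} → He.
Cell (r5,c5): row 5 has {H,B,C}; column 5 has {H,He,Be,B,C} → Li.
Cell (r1,c3): row 1 has {H,He,Be}; column 3 has {He,B,C} → Li.
Cell (r2,c3): row 2 has {He,Be,C}; column 3 has {He,Li,B,C} → H.
Cell (r3,c3): row 3 has {H,He,B,C}; column 3 has {H,He,Li,B,C} → Be.
Cell (r3,c4): row 3 has {H,He,Be,B,C}; column 4 has {H,He} → Li.
Cell (r5,c1): row 5 has {H,Li,B,C}; column 1 has {H,Be,C} → He.
Cell (r5,c4): row 5 has {H,He,Li,B,C}; column 4 has {H,He,Li} → Be.
Cell (r1,c1): row 1 has {H,He,Li,Be}; column 1 has {H,He,Be,C} → B.
Cell (r1,c4): row 1 has {H,He,Li,Be,B}; column 4 has {H,He,Li,Be} → C.
Cell (r2,c1): row 2 has {H,He,Be,C}; column 1 has {H,He,Be,B,C} → Li.
Cell (r2,c4): row 2 has {H,He,Li,Be,C}; column 4 has {H,He,Li,Be,C} → B.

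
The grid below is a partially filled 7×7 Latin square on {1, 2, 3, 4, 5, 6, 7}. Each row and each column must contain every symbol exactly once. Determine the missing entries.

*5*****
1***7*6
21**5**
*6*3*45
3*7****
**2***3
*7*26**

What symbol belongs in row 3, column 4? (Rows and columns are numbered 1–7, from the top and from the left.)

6

Cell (r4,c1): row 4 has {3,4,5,6}; column 1 has {1,2,3} → 7.
Cell (r4,c3): row 4 has {3,4,5,6,7}; column 3 has {2,7} → 1.
Cell (r4,c5): row 4 has {1,3,4,5,6,7}; column 5 has {5,6,7} → 2.
Cell (r6,c2): row 6 has {2,3}; column 2 has {1,5,6,7} → 4.
Cell (r6,c5): row 6 has {2,3,4}; column 5 has {2,5,6,7} → 1.
Cell (r5,c2): row 5 has {3,7}; column 2 has {1,4,5,6,7} → 2.
Cell (r5,c5): row 5 has {2,3,7}; column 5 has {1,2,5,6,7} → 4.
Cell (r5,c7): row 5 has {2,3,4,7}; column 7 has {3,5,6} → 1.
Cell (r7,c7): row 7 has {2,6,7}; column 7 has {1,3,5,6} → 4.
Cell (r1,c5): row 1 has {5}; column 5 has {1,2,4,5,6,7} → 3.
Cell (r2,c2): row 2 has {1,6,7}; column 2 has {1,2,4,5,6,7} → 3.
Cell (r3,c7): row 3 has {1,2,5}; column 7 has {1,3,4,5,6} → 7.
Cell (r7,c1): row 7 has {2,4,6,7}; column 1 has {1,2,3,7} → 5.
Cell (r7,c3): row 7 has {2,4,5,6,7}; column 3 has {1,2,7} → 3.
Cell (r7,c6): row 7 has {2,3,4,5,6,7}; column 6 has {4} → 1.
Cell (r1,c7): row 1 has {3,5}; column 7 has {1,3,4,5,6,7} → 2.
Cell (r6,c1): row 6 has {1,2,3,4}; column 1 has {1,2,3,5,7} → 6.
Cell (r1,c1): row 1 has {2,3,5}; column 1 has {1,2,3,5,6,7} → 4.
Cell (r1,c3): row 1 has {2,3,4,5}; column 3 has {1,2,3,7} → 6.
Cell (r1,c6): row 1 has {2,3,4,5,6}; column 6 has {1,4} → 7.
Cell (r3,c3): row 3 has {1,2,5,7}; column 3 has {1,2,3,6,7} → 4.
Cell (r3,c4): row 3 has {1,2,4,5,7}; column 4 has {2,3} → 6.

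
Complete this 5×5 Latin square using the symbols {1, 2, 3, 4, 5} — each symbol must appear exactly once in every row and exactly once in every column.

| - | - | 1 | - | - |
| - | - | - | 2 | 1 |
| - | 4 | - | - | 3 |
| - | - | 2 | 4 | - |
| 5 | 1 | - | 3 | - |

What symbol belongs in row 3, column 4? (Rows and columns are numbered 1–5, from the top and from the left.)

Cell (r1,c4): row 1 has {1}; column 4 has {2,3,4} → 5.
Cell (r3,c3): row 3 has {3,4}; column 3 has {1,2} → 5.
Cell (r3,c4): row 3 has {3,4,5}; column 4 has {2,3,4,5} → 1.

1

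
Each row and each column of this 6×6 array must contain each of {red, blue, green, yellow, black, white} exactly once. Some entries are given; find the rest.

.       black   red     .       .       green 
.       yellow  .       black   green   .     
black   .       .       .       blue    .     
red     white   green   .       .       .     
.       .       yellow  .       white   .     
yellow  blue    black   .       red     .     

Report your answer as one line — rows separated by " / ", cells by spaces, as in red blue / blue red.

blue black red white yellow green / white yellow blue black green red / black green white red blue yellow / red white green yellow black blue / green red yellow blue white black / yellow blue black green red white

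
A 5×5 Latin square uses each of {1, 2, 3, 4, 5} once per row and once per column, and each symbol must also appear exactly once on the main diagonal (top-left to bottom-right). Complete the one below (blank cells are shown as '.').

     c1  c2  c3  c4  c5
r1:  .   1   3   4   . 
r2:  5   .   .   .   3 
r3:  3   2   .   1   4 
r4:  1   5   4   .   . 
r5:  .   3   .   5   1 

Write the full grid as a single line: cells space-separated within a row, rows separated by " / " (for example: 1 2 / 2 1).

2 1 3 4 5 / 5 4 1 2 3 / 3 2 5 1 4 / 1 5 4 3 2 / 4 3 2 5 1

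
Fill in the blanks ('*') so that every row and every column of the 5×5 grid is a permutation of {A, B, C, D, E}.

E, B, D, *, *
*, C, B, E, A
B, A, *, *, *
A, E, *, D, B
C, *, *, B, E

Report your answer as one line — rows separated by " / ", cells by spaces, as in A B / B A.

Cell (r1,c5): row 1 has {B,D,E}; column 5 has {A,B,E} → C.
Cell (r2,c1): row 2 has {A,B,C,E}; column 1 has {A,B,C,E} → D.
Cell (r3,c4): row 3 has {A,B}; column 4 has {B,D,E} → C.
Cell (r3,c5): row 3 has {A,B,C}; column 5 has {A,B,C,E} → D.
Cell (r4,c3): row 4 has {A,B,D,E}; column 3 has {B,D} → C.
Cell (r5,c2): row 5 has {B,C,E}; column 2 has {A,B,C,E} → D.
Cell (r5,c3): row 5 has {B,C,D,E}; column 3 has {B,C,D} → A.
Cell (r1,c4): row 1 has {B,C,D,E}; column 4 has {B,C,D,E} → A.
Cell (r3,c3): row 3 has {A,B,C,D}; column 3 has {A,B,C,D} → E.

E B D A C / D C B E A / B A E C D / A E C D B / C D A B E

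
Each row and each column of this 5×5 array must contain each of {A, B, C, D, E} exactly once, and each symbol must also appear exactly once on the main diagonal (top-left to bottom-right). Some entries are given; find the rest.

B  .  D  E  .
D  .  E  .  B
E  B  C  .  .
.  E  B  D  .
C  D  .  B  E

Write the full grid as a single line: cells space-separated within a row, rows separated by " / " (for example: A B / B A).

B C D E A / D A E C B / E B C A D / A E B D C / C D A B E

(r2,c2) = A
(r2,c4) = C
(r3,c4) = A
(r3,c5) = D
(r4,c1) = A
(r4,c5) = C
(r5,c3) = A
(r1,c2) = C
(r1,c5) = A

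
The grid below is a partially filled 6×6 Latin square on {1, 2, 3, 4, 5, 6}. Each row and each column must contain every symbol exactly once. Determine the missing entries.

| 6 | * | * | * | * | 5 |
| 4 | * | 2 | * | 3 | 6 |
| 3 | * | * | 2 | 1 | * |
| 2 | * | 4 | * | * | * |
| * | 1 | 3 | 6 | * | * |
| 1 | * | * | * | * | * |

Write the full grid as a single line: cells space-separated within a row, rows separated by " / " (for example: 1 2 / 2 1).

(r1,c3): row 1 has {5,6}; column 3 has {2,3,4}, so it must be 1.
(r2,c2): row 2 has {2,3,4,6}; column 2 has {1}, so it must be 5.
(r2,c4): row 2 has {2,3,4,5,6}; column 4 has {2,6}, so it must be 1.
(r3,c6): row 3 has {1,2,3}; column 6 has {5,6}, so it must be 4.
(r5,c1): row 5 has {1,3,6}; column 1 has {1,2,3,4,6}, so it must be 5.
(r5,c6): row 5 has {1,3,5,6}; column 6 has {4,5,6}, so it must be 2.
(r6,c6): row 6 has {1}; column 6 has {2,4,5,6}, so it must be 3.
(r3,c2): row 3 has {1,2,3,4}; column 2 has {1,5}, so it must be 6.
(r3,c3): row 3 has {1,2,3,4,6}; column 3 has {1,2,3,4}, so it must be 5.
(r4,c2): row 4 has {2,4}; column 2 has {1,5,6}, so it must be 3.
(r4,c4): row 4 has {2,3,4}; column 4 has {1,2,6}, so it must be 5.
(r4,c5): row 4 has {2,3,4,5}; column 5 has {1,3}, so it must be 6.
(r4,c6): row 4 has {2,3,4,5,6}; column 6 has {2,3,4,5,6}, so it must be 1.
(r5,c5): row 5 has {1,2,3,5,6}; column 5 has {1,3,6}, so it must be 4.
(r6,c3): row 6 has {1,3}; column 3 has {1,2,3,4,5}, so it must be 6.
(r6,c4): row 6 has {1,3,6}; column 4 has {1,2,5,6}, so it must be 4.
(r1,c4): row 1 has {1,5,6}; column 4 has {1,2,4,5,6}, so it must be 3.
(r1,c5): row 1 has {1,3,5,6}; column 5 has {1,3,4,6}, so it must be 2.
(r6,c2): row 6 has {1,3,4,6}; column 2 has {1,3,5,6}, so it must be 2.
(r6,c5): row 6 has {1,2,3,4,6}; column 5 has {1,2,3,4,6}, so it must be 5.
(r1,c2): row 1 has {1,2,3,5,6}; column 2 has {1,2,3,5,6}, so it must be 4.

6 4 1 3 2 5 / 4 5 2 1 3 6 / 3 6 5 2 1 4 / 2 3 4 5 6 1 / 5 1 3 6 4 2 / 1 2 6 4 5 3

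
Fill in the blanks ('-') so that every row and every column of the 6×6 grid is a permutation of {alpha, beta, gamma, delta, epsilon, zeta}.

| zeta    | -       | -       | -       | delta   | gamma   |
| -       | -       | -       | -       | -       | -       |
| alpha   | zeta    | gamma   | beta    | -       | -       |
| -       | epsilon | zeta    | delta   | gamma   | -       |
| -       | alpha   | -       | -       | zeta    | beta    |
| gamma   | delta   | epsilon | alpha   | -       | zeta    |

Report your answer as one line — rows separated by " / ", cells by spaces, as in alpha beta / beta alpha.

Cell (r1,c2): row 1 has {gamma,delta,zeta}; column 2 has {alpha,delta,epsilon,zeta} → beta.
Cell (r1,c3): row 1 has {beta,gamma,delta,zeta}; column 3 has {gamma,epsilon,zeta} → alpha.
Cell (r1,c4): row 1 has {alpha,beta,gamma,delta,zeta}; column 4 has {alpha,beta,delta} → epsilon.
Cell (r2,c2): row 2 is empty so far; column 2 has {alpha,beta,delta,epsilon,zeta} → gamma.
Cell (r2,c4): row 2 has {gamma}; column 4 has {alpha,beta,delta,epsilon} → zeta.
Cell (r3,c5): row 3 has {alpha,beta,gamma,zeta}; column 5 has {gamma,delta,zeta} → epsilon.
Cell (r3,c6): row 3 has {alpha,beta,gamma,epsilon,zeta}; column 6 has {beta,gamma,zeta} → delta.
Cell (r4,c1): row 4 has {gamma,delta,epsilon,zeta}; column 1 has {alpha,gamma,zeta} → beta.
Cell (r4,c6): row 4 has {beta,gamma,delta,epsilon,zeta}; column 6 has {beta,gamma,delta,zeta} → alpha.
Cell (r5,c3): row 5 has {alpha,beta,zeta}; column 3 has {alpha,gamma,epsilon,zeta} → delta.
Cell (r5,c4): row 5 has {alpha,beta,delta,zeta}; column 4 has {alpha,beta,delta,epsilon,zeta} → gamma.
Cell (r6,c5): row 6 has {alpha,gamma,delta,epsilon,zeta}; column 5 has {gamma,delta,epsilon,zeta} → beta.
Cell (r2,c3): row 2 has {gamma,zeta}; column 3 has {alpha,gamma,delta,epsilon,zeta} → beta.
Cell (r2,c5): row 2 has {beta,gamma,zeta}; column 5 has {beta,gamma,delta,epsilon,zeta} → alpha.
Cell (r2,c6): row 2 has {alpha,beta,gamma,zeta}; column 6 has {alpha,beta,gamma,delta,zeta} → epsilon.
Cell (r5,c1): row 5 has {alpha,beta,gamma,delta,zeta}; column 1 has {alpha,beta,gamma,zeta} → epsilon.
Cell (r2,c1): row 2 has {alpha,beta,gamma,epsilon,zeta}; column 1 has {alpha,beta,gamma,epsilon,zeta} → delta.

zeta beta alpha epsilon delta gamma / delta gamma beta zeta alpha epsilon / alpha zeta gamma beta epsilon delta / beta epsilon zeta delta gamma alpha / epsilon alpha delta gamma zeta beta / gamma delta epsilon alpha beta zeta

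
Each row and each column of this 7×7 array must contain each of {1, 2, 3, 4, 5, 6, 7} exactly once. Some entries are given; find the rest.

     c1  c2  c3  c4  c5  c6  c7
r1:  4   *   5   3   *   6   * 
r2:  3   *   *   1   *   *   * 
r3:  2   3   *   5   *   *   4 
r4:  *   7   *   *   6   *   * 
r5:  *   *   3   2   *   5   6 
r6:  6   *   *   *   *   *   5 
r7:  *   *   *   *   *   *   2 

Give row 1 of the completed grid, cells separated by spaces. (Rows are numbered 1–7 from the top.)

(r2,c7) = 7
(r4,c4) = 4
(r6,c4) = 7
(r7,c4) = 6
(r1,c7) = 1
(r4,c7) = 3
(r1,c2) = 2
(r1,c5) = 7

4 2 5 3 7 6 1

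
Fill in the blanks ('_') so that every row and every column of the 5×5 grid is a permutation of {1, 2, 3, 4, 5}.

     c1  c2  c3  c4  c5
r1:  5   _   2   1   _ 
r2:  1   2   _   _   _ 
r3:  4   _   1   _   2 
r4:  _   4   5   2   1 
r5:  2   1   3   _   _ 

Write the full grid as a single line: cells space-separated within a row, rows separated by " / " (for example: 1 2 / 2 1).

5 3 2 1 4 / 1 2 4 5 3 / 4 5 1 3 2 / 3 4 5 2 1 / 2 1 3 4 5

At row 1, column 2: row 1 has {1,2,5}; column 2 has {1,2,4}; that leaves 3.
At row 1, column 5: row 1 has {1,2,3,5}; column 5 has {1,2}; that leaves 4.
At row 2, column 3: row 2 has {1,2}; column 3 has {1,2,3,5}; that leaves 4.
At row 3, column 2: row 3 has {1,2,4}; column 2 has {1,2,3,4}; that leaves 5.
At row 3, column 4: row 3 has {1,2,4,5}; column 4 has {1,2}; that leaves 3.
At row 4, column 1: row 4 has {1,2,4,5}; column 1 has {1,2,4,5}; that leaves 3.
At row 5, column 5: row 5 has {1,2,3}; column 5 has {1,2,4}; that leaves 5.
At row 2, column 4: row 2 has {1,2,4}; column 4 has {1,2,3}; that leaves 5.
At row 2, column 5: row 2 has {1,2,4,5}; column 5 has {1,2,4,5}; that leaves 3.
At row 5, column 4: row 5 has {1,2,3,5}; column 4 has {1,2,3,5}; that leaves 4.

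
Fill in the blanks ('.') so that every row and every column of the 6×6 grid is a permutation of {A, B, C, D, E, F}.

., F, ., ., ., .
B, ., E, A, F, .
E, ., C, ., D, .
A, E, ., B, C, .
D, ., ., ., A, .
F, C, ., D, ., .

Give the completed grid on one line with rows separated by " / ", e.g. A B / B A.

C F A E B D / B D E A F C / E A C F D B / A E D B C F / D B F C A E / F C B D E A

At row 1, column 1: row 1 has {F}; column 1 has {A,B,D,E,F}; that leaves C.
At row 1, column 4: row 1 has {C,F}; column 4 has {A,B,D}; that leaves E.
At row 1, column 5: row 1 has {C,E,F}; column 5 has {A,C,D,F}; that leaves B.
At row 2, column 2: row 2 has {A,B,E,F}; column 2 has {C,E,F}; that leaves D.
At row 2, column 6: row 2 has {A,B,D,E,F}; column 6 is empty so far; that leaves C.
At row 3, column 4: row 3 has {C,D,E}; column 4 has {A,B,D,E}; that leaves F.
At row 5, column 2: row 5 has {A,D}; column 2 has {C,D,E,F}; that leaves B.
At row 5, column 3: row 5 has {A,B,D}; column 3 has {C,E}; that leaves F.
At row 5, column 4: row 5 has {A,B,D,F}; column 4 has {A,B,D,E,F}; that leaves C.
At row 5, column 6: row 5 has {A,B,C,D,F}; column 6 has {C}; that leaves E.
At row 6, column 5: row 6 has {C,D,F}; column 5 has {A,B,C,D,F}; that leaves E.
At row 3, column 2: row 3 has {C,D,E,F}; column 2 has {B,C,D,E,F}; that leaves A.
At row 3, column 6: row 3 has {A,C,D,E,F}; column 6 has {C,E}; that leaves B.
At row 4, column 3: row 4 has {A,B,C,E}; column 3 has {C,E,F}; that leaves D.
At row 4, column 6: row 4 has {A,B,C,D,E}; column 6 has {B,C,E}; that leaves F.
At row 6, column 6: row 6 has {C,D,E,F}; column 6 has {B,C,E,F}; that leaves A.
At row 1, column 3: row 1 has {B,C,E,F}; column 3 has {C,D,E,F}; that leaves A.
At row 1, column 6: row 1 has {A,B,C,E,F}; column 6 has {A,B,C,E,F}; that leaves D.
At row 6, column 3: row 6 has {A,C,D,E,F}; column 3 has {A,C,D,E,F}; that leaves B.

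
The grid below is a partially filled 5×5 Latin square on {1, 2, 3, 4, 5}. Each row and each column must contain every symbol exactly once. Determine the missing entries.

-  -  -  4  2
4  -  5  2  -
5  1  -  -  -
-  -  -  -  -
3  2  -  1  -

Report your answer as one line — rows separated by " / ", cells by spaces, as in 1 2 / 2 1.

1 5 3 4 2 / 4 3 5 2 1 / 5 1 2 3 4 / 2 4 1 5 3 / 3 2 4 1 5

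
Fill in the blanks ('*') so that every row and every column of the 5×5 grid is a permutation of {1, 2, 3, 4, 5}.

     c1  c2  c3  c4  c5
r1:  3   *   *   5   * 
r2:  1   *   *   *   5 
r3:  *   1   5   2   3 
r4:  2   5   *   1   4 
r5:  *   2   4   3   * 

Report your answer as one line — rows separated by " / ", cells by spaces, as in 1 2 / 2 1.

(r1,c2): row 1 has {3,5}; column 2 has {1,2,5}, so it must be 4.
(r2,c2): row 2 has {1,5}; column 2 has {1,2,4,5}, so it must be 3.
(r2,c3): row 2 has {1,3,5}; column 3 has {4,5}, so it must be 2.
(r2,c4): row 2 has {1,2,3,5}; column 4 has {1,2,3,5}, so it must be 4.
(r3,c1): row 3 has {1,2,3,5}; column 1 has {1,2,3}, so it must be 4.
(r4,c3): row 4 has {1,2,4,5}; column 3 has {2,4,5}, so it must be 3.
(r5,c1): row 5 has {2,3,4}; column 1 has {1,2,3,4}, so it must be 5.
(r5,c5): row 5 has {2,3,4,5}; column 5 has {3,4,5}, so it must be 1.
(r1,c3): row 1 has {3,4,5}; column 3 has {2,3,4,5}, so it must be 1.
(r1,c5): row 1 has {1,3,4,5}; column 5 has {1,3,4,5}, so it must be 2.

3 4 1 5 2 / 1 3 2 4 5 / 4 1 5 2 3 / 2 5 3 1 4 / 5 2 4 3 1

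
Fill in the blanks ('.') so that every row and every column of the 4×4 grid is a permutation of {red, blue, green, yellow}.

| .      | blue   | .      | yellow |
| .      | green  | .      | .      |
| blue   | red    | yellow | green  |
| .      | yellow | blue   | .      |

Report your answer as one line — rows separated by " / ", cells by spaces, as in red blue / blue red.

red blue green yellow / yellow green red blue / blue red yellow green / green yellow blue red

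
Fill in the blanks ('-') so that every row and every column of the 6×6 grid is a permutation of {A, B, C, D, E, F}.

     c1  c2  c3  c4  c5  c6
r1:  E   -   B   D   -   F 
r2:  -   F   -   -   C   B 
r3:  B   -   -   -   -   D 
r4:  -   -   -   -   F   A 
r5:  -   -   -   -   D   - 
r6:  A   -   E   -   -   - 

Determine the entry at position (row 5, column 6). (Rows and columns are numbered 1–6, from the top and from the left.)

E

row 1 has {B,D,E,F}; column 5 has {C,D,F} — only A is left for (r1,c5).
row 2 has {B,C,F}; column 1 has {A,B,E} — only D is left for (r2,c1).
row 2 has {B,C,D,F}; column 3 has {B,E} — only A is left for (r2,c3).
row 2 has {A,B,C,D,F}; column 4 has {D} — only E is left for (r2,c4).
row 3 has {B,D}; column 5 has {A,C,D,F} — only E is left for (r3,c5).
row 4 has {A,F}; column 1 has {A,B,D,E} — only C is left for (r4,c1).
row 4 has {A,C,F}; column 3 has {A,B,E} — only D is left for (r4,c3).
row 4 has {A,C,D,F}; column 4 has {D,E} — only B is left for (r4,c4).
row 5 has {D}; column 1 has {A,B,C,D,E} — only F is left for (r5,c1).
row 5 has {D,F}; column 3 has {A,B,D,E} — only C is left for (r5,c3).
row 5 has {C,D,F}; column 4 has {B,D,E} — only A is left for (r5,c4).
row 5 has {A,C,D,F}; column 6 has {A,B,D,F} — only E is left for (r5,c6).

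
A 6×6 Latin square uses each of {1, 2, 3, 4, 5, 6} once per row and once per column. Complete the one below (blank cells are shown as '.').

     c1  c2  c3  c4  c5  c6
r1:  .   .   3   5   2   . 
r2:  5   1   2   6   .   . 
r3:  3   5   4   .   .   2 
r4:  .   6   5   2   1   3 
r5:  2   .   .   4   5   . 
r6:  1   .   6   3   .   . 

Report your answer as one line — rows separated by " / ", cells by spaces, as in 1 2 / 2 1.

6 4 3 5 2 1 / 5 1 2 6 3 4 / 3 5 4 1 6 2 / 4 6 5 2 1 3 / 2 3 1 4 5 6 / 1 2 6 3 4 5

Cell (r1,c2): row 1 has {2,3,5}; column 2 has {1,5,6} → 4.
Cell (r2,c6): row 2 has {1,2,5,6}; column 6 has {2,3} → 4.
Cell (r3,c4): row 3 has {2,3,4,5}; column 4 has {2,3,4,5,6} → 1.
Cell (r3,c5): row 3 has {1,2,3,4,5}; column 5 has {1,2,5} → 6.
Cell (r4,c1): row 4 has {1,2,3,5,6}; column 1 has {1,2,3,5} → 4.
Cell (r5,c2): row 5 has {2,4,5}; column 2 has {1,4,5,6} → 3.
Cell (r5,c3): row 5 has {2,3,4,5}; column 3 has {2,3,4,5,6} → 1.
Cell (r5,c6): row 5 has {1,2,3,4,5}; column 6 has {2,3,4} → 6.
Cell (r6,c2): row 6 has {1,3,6}; column 2 has {1,3,4,5,6} → 2.
Cell (r6,c5): row 6 has {1,2,3,6}; column 5 has {1,2,5,6} → 4.
Cell (r6,c6): row 6 has {1,2,3,4,6}; column 6 has {2,3,4,6} → 5.
Cell (r1,c1): row 1 has {2,3,4,5}; column 1 has {1,2,3,4,5} → 6.
Cell (r1,c6): row 1 has {2,3,4,5,6}; column 6 has {2,3,4,5,6} → 1.
Cell (r2,c5): row 2 has {1,2,4,5,6}; column 5 has {1,2,4,5,6} → 3.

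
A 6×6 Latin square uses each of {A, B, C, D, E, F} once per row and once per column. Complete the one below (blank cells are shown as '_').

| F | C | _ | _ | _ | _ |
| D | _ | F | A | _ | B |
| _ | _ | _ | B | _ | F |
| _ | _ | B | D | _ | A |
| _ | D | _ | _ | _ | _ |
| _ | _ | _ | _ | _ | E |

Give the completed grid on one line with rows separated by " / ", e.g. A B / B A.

F C A E B D / D E F A C B / E A C B D F / C F B D E A / B D E F A C / A B D C F E

(r1,c4) = E
(r1,c6) = D
(r2,c2) = E
(r2,c5) = C
(r3,c2) = A
(r4,c2) = F
(r4,c5) = E
(r5,c6) = C
(r6,c2) = B
(r1,c3) = A
(r1,c5) = B
(r3,c5) = D
(r4,c1) = C
(r5,c3) = E
(r5,c4) = F
(r5,c5) = A
(r6,c1) = A
(r6,c4) = C
(r6,c5) = F
(r3,c1) = E
(r3,c3) = C
(r5,c1) = B
(r6,c3) = D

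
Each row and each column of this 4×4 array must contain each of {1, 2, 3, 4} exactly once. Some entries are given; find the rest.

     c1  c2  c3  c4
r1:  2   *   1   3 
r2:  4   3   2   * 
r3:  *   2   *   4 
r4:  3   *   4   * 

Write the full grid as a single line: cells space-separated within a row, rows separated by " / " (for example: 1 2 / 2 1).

2 4 1 3 / 4 3 2 1 / 1 2 3 4 / 3 1 4 2

(r1,c2) = 4
(r2,c4) = 1
(r3,c1) = 1
(r3,c3) = 3
(r4,c2) = 1
(r4,c4) = 2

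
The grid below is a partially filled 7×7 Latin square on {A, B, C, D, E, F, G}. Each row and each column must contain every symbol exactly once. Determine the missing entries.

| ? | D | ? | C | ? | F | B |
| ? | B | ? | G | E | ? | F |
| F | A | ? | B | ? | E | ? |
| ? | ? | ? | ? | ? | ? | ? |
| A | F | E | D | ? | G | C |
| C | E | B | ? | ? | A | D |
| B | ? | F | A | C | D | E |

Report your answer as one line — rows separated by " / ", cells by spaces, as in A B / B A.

Cell (r2,c1): row 2 has {B,E,F,G}; column 1 has {A,B,C,F} → D.
Cell (r2,c6): row 2 has {B,D,E,F,G}; column 6 has {A,D,E,F,G} → C.
Cell (r3,c7): row 3 has {A,B,E,F}; column 7 has {B,C,D,E,F} → G.
Cell (r4,c6): row 4 is empty so far; column 6 has {A,C,D,E,F,G} → B.
Cell (r4,c7): row 4 has {B}; column 7 has {B,C,D,E,F,G} → A.
Cell (r5,c5): row 5 has {A,C,D,E,F,G}; column 5 has {C,E} → B.
Cell (r6,c4): row 6 has {A,B,C,D,E}; column 4 has {A,B,C,D,G} → F.
Cell (r6,c5): row 6 has {A,B,C,D,E,F}; column 5 has {B,C,E} → G.
Cell (r7,c2): row 7 has {A,B,C,D,E,F}; column 2 has {A,B,D,E,F} → G.
Cell (r1,c5): row 1 has {B,C,D,F}; column 5 has {B,C,E,G} → A.
Cell (r2,c3): row 2 has {B,C,D,E,F,G}; column 3 has {B,E,F} → A.
Cell (r3,c5): row 3 has {A,B,E,F,G}; column 5 has {A,B,C,E,G} → D.
Cell (r4,c2): row 4 has {A,B}; column 2 has {A,B,D,E,F,G} → C.
Cell (r4,c4): row 4 has {A,B,C}; column 4 has {A,B,C,D,F,G} → E.
Cell (r4,c5): row 4 has {A,B,C,E}; column 5 has {A,B,C,D,E,G} → F.
Cell (r1,c3): row 1 has {A,B,C,D,F}; column 3 has {A,B,E,F} → G.
Cell (r3,c3): row 3 has {A,B,D,E,F,G}; column 3 has {A,B,E,F,G} → C.
Cell (r4,c1): row 4 has {A,B,C,E,F}; column 1 has {A,B,C,D,F} → G.
Cell (r4,c3): row 4 has {A,B,C,E,F,G}; column 3 has {A,B,C,E,F,G} → D.
Cell (r1,c1): row 1 has {A,B,C,D,F,G}; column 1 has {A,B,C,D,F,G} → E.

E D G C A F B / D B A G E C F / F A C B D E G / G C D E F B A / A F E D B G C / C E B F G A D / B G F A C D E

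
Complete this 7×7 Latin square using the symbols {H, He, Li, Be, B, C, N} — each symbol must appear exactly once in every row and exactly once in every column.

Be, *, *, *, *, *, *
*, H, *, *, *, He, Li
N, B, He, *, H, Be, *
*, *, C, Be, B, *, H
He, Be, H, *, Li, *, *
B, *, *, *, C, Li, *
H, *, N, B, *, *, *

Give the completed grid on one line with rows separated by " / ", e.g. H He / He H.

(r2,c1): row 2 has {H,He,Li}; column 1 has {H,He,Be,B,N}, so it must be C.
(r2,c4): row 2 has {H,He,Li,C}; column 4 has {Be,B}, so it must be N.
(r2,c5): row 2 has {H,He,Li,C,N}; column 5 has {H,Li,B,C}, so it must be Be.
(r3,c7): row 3 has {H,He,Be,B,N}; column 7 has {H,Li}, so it must be C.
(r4,c1): row 4 has {H,Be,B,C}; column 1 has {H,He,Be,B,C,N}, so it must be Li.
(r4,c6): row 4 has {H,Li,Be,B,C}; column 6 has {He,Li,Be}, so it must be N.
(r5,c4): row 5 has {H,He,Li,Be}; column 4 has {Be,B,N}, so it must be C.
(r5,c6): row 5 has {H,He,Li,Be,C}; column 6 has {He,Li,Be,N}, so it must be B.
(r5,c7): row 5 has {H,He,Li,Be,B,C}; column 7 has {H,Li,C}, so it must be N.
(r6,c3): row 6 has {Li,B,C}; column 3 has {H,He,C,N}, so it must be Be.
(r6,c7): row 6 has {Li,Be,B,C}; column 7 has {H,Li,C,N}, so it must be He.
(r7,c5): row 7 has {H,B,N}; column 5 has {H,Li,Be,B,C}, so it must be He.
(r7,c6): row 7 has {H,He,B,N}; column 6 has {He,Li,Be,B,N}, so it must be C.
(r7,c7): row 7 has {H,He,B,C,N}; column 7 has {H,He,Li,C,N}, so it must be Be.
(r1,c5): row 1 has {Be}; column 5 has {H,He,Li,Be,B,C}, so it must be N.
(r1,c6): row 1 has {Be,N}; column 6 has {He,Li,Be,B,C,N}, so it must be H.
(r1,c7): row 1 has {H,Be,N}; column 7 has {H,He,Li,Be,C,N}, so it must be B.
(r2,c3): row 2 has {H,He,Li,Be,C,N}; column 3 has {H,He,Be,C,N}, so it must be B.
(r3,c4): row 3 has {H,He,Be,B,C,N}; column 4 has {Be,B,C,N}, so it must be Li.
(r4,c2): row 4 has {H,Li,Be,B,C,N}; column 2 has {H,Be,B}, so it must be He.
(r6,c2): row 6 has {He,Li,Be,B,C}; column 2 has {H,He,Be,B}, so it must be N.
(r6,c4): row 6 has {He,Li,Be,B,C,N}; column 4 has {Li,Be,B,C,N}, so it must be H.
(r7,c2): row 7 has {H,He,Be,B,C,N}; column 2 has {H,He,Be,B,N}, so it must be Li.
(r1,c2): row 1 has {H,Be,B,N}; column 2 has {H,He,Li,Be,B,N}, so it must be C.
(r1,c3): row 1 has {H,Be,B,C,N}; column 3 has {H,He,Be,B,C,N}, so it must be Li.
(r1,c4): row 1 has {H,Li,Be,B,C,N}; column 4 has {H,Li,Be,B,C,N}, so it must be He.

Be C Li He N H B / C H B N Be He Li / N B He Li H Be C / Li He C Be B N H / He Be H C Li B N / B N Be H C Li He / H Li N B He C Be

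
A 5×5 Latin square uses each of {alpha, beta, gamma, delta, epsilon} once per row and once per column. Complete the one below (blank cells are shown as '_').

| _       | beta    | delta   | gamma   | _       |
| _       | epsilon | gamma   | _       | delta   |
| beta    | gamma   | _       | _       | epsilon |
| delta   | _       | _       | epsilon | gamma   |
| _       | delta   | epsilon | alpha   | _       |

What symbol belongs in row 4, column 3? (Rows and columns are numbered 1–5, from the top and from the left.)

beta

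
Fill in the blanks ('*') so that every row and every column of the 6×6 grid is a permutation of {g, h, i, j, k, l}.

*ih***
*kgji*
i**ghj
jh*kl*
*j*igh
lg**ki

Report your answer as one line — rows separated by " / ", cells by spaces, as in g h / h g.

g i h l j k / h k g j i l / i l k g h j / j h i k l g / k j l i g h / l g j h k i

At row 1, column 4: row 1 has {h,i}; column 4 has {g,i,j,k}; that leaves l.
At row 1, column 5: row 1 has {h,i,l}; column 5 has {g,h,i,k,l}; that leaves j.
At row 2, column 1: row 2 has {g,i,j,k}; column 1 has {i,j,l}; that leaves h.
At row 2, column 6: row 2 has {g,h,i,j,k}; column 6 has {h,i,j}; that leaves l.
At row 3, column 2: row 3 has {g,h,i,j}; column 2 has {g,h,i,j,k}; that leaves l.
At row 3, column 3: row 3 has {g,h,i,j,l}; column 3 has {g,h}; that leaves k.
At row 4, column 3: row 4 has {h,j,k,l}; column 3 has {g,h,k}; that leaves i.
At row 4, column 6: row 4 has {h,i,j,k,l}; column 6 has {h,i,j,l}; that leaves g.
At row 5, column 1: row 5 has {g,h,i,j}; column 1 has {h,i,j,l}; that leaves k.
At row 5, column 3: row 5 has {g,h,i,j,k}; column 3 has {g,h,i,k}; that leaves l.
At row 6, column 3: row 6 has {g,i,k,l}; column 3 has {g,h,i,k,l}; that leaves j.
At row 6, column 4: row 6 has {g,i,j,k,l}; column 4 has {g,i,j,k,l}; that leaves h.
At row 1, column 1: row 1 has {h,i,j,l}; column 1 has {h,i,j,k,l}; that leaves g.
At row 1, column 6: row 1 has {g,h,i,j,l}; column 6 has {g,h,i,j,l}; that leaves k.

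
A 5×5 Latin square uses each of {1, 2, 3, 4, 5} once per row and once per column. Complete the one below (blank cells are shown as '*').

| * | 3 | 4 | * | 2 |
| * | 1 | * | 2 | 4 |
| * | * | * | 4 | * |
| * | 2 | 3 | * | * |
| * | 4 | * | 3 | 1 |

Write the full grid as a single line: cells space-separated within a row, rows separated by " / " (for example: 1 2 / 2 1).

At row 2, column 3: row 2 has {1,2,4}; column 3 has {3,4}; that leaves 5.
At row 3, column 2: row 3 has {4}; column 2 has {1,2,3,4}; that leaves 5.
At row 3, column 5: row 3 has {4,5}; column 5 has {1,2,4}; that leaves 3.
At row 4, column 5: row 4 has {2,3}; column 5 has {1,2,3,4}; that leaves 5.
At row 5, column 3: row 5 has {1,3,4}; column 3 has {3,4,5}; that leaves 2.
At row 2, column 1: row 2 has {1,2,4,5}; column 1 is empty so far; that leaves 3.
At row 3, column 3: row 3 has {3,4,5}; column 3 has {2,3,4,5}; that leaves 1.
At row 4, column 4: row 4 has {2,3,5}; column 4 has {2,3,4}; that leaves 1.
At row 5, column 1: row 5 has {1,2,3,4}; column 1 has {3}; that leaves 5.
At row 1, column 1: row 1 has {2,3,4}; column 1 has {3,5}; that leaves 1.
At row 1, column 4: row 1 has {1,2,3,4}; column 4 has {1,2,3,4}; that leaves 5.
At row 3, column 1: row 3 has {1,3,4,5}; column 1 has {1,3,5}; that leaves 2.
At row 4, column 1: row 4 has {1,2,3,5}; column 1 has {1,2,3,5}; that leaves 4.

1 3 4 5 2 / 3 1 5 2 4 / 2 5 1 4 3 / 4 2 3 1 5 / 5 4 2 3 1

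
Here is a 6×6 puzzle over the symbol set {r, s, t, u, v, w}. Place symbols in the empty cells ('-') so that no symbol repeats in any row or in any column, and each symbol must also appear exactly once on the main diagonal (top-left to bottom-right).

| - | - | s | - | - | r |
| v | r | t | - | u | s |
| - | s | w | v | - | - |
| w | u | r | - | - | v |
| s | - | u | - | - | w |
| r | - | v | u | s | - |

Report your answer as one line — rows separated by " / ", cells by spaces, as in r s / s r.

u v s t w r / v r t w u s / t s w v r u / w u r s t v / s t u r v w / r w v u s t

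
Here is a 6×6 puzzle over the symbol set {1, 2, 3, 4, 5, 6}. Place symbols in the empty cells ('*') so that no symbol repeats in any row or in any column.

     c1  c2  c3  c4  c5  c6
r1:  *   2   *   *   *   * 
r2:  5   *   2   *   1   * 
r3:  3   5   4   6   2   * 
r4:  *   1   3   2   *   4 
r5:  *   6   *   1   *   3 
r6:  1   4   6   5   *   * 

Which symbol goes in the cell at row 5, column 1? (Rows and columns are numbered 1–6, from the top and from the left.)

2

(r2,c2) = 3
(r2,c4) = 4
(r2,c6) = 6
(r3,c6) = 1
(r4,c1) = 6
(r4,c5) = 5
(r5,c3) = 5
(r5,c5) = 4
(r6,c5) = 3
(r6,c6) = 2
(r1,c1) = 4
(r1,c3) = 1
(r1,c4) = 3
(r1,c5) = 6
(r1,c6) = 5
(r5,c1) = 2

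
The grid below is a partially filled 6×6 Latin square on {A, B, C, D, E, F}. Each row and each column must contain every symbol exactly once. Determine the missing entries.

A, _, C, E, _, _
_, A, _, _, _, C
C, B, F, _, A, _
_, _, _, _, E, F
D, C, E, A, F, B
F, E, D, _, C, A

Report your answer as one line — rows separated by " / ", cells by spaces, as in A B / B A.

A F C E B D / E A B F D C / C B F D A E / B D A C E F / D C E A F B / F E D B C A

(r1,c6) = D
(r2,c3) = B
(r2,c5) = D
(r3,c4) = D
(r3,c6) = E
(r4,c1) = B
(r4,c2) = D
(r4,c3) = A
(r4,c4) = C
(r6,c4) = B
(r1,c2) = F
(r1,c5) = B
(r2,c1) = E
(r2,c4) = F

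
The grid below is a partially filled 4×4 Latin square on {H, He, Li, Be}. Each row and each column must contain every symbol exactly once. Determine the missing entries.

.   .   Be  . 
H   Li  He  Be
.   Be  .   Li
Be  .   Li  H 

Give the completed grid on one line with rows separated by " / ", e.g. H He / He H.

Li H Be He / H Li He Be / He Be H Li / Be He Li H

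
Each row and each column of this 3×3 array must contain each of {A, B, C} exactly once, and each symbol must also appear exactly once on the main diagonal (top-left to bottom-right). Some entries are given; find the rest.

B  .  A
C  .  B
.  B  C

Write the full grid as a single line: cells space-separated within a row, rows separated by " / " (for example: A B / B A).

(r1,c2) = C
(r2,c2) = A
(r3,c1) = A

B C A / C A B / A B C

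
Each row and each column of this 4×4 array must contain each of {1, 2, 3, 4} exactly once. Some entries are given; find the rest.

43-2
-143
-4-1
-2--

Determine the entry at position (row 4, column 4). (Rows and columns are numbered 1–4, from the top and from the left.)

4

row 1 has {2,3,4}; column 3 has {4} — only 1 is left for (r1,c3).
row 2 has {1,3,4}; column 1 has {4} — only 2 is left for (r2,c1).
row 3 has {1,4}; column 1 has {2,4} — only 3 is left for (r3,c1).
row 3 has {1,3,4}; column 3 has {1,4} — only 2 is left for (r3,c3).
row 4 has {2}; column 1 has {2,3,4} — only 1 is left for (r4,c1).
row 4 has {1,2}; column 3 has {1,2,4} — only 3 is left for (r4,c3).
row 4 has {1,2,3}; column 4 has {1,2,3} — only 4 is left for (r4,c4).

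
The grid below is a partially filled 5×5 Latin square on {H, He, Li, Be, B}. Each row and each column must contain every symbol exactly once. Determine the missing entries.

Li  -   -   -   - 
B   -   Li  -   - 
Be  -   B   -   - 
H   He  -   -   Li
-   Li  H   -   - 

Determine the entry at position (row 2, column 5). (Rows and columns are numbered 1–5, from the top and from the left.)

(r3,c2): row 3 has {Be,B}; column 2 has {He,Li}, so it must be H.
(r3,c5): row 3 has {H,Be,B}; column 5 has {Li}, so it must be He.
(r4,c3): row 4 has {H,He,Li}; column 3 has {H,Li,B}, so it must be Be.
(r4,c4): row 4 has {H,He,Li,Be}; column 4 is empty so far, so it must be B.
(r5,c1): row 5 has {H,Li}; column 1 has {H,Li,Be,B}, so it must be He.
(r5,c4): row 5 has {H,He,Li}; column 4 has {B}, so it must be Be.
(r5,c5): row 5 has {H,He,Li,Be}; column 5 has {He,Li}, so it must be B.
(r1,c3): row 1 has {Li}; column 3 has {H,Li,Be,B}, so it must be He.
(r1,c4): row 1 has {He,Li}; column 4 has {Be,B}, so it must be H.
(r1,c5): row 1 has {H,He,Li}; column 5 has {He,Li,B}, so it must be Be.
(r2,c2): row 2 has {Li,B}; column 2 has {H,He,Li}, so it must be Be.
(r2,c4): row 2 has {Li,Be,B}; column 4 has {H,Be,B}, so it must be He.
(r2,c5): row 2 has {He,Li,Be,B}; column 5 has {He,Li,Be,B}, so it must be H.

H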